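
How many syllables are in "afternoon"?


Word: "afternoon"
Syllable breakdown: af · ter · noon
Counting: 3 parts
= 3 syllables


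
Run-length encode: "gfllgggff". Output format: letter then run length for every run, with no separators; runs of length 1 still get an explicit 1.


String: "gfllgggff"
Scanning for consecutive runs:
  'g' x 1
  'f' x 1
  'l' x 2
  'g' x 3
  'f' x 2
RLE = "g1f1l2g3f2"


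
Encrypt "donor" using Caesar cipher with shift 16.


Word: "donor"
Shift: 16
Each letter → (letter + shift) mod 26:
  'd' (3) + 16 = 19 → 't'
  'o' (14) + 16 = 4 → 'e'
  'n' (13) + 16 = 3 → 'd'
  'o' (14) + 16 = 4 → 'e'
  'r' (17) + 16 = 7 → 'h'
Result = "tedeh"


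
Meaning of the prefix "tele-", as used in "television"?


Prefix: tele-
Example: television (tele- + vision)
Meaning = distant


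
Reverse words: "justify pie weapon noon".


Original: "justify pie weapon noon"
Words (1..n): justify | pie | weapon | noon
Reversed (n..1): noon | weapon | pie | justify
Result = "noon weapon pie justify"


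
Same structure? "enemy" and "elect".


Pattern of "enemy": [0, 1, 0, 2, 3]
Pattern of "elect": [0, 1, 0, 2, 3]
Patterns match
Same pattern = Yes


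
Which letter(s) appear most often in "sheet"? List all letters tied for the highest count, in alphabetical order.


Word: "sheet"
Letter counts:
  'e': 2
  'h': 1
  's': 1
  't': 1
Maximum count = 2
Most frequent = 'e' (2 times each)


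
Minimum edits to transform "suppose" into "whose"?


Word 1: "suppose" (length 7)
Word 2: "whose" (length 5)
One optimal edit sequence (insert/delete/substitute each cost 1):
  1. delete 's'  (+1)
  2. delete 'u'  (+1)
  3. substitute 'p' -> 'w'  (+1)
  4. substitute 'p' -> 'h'  (+1)
  5. keep 'o'
  6. keep 's'
  7. keep 'e'
Total edit operations: 4
Edit distance = 4


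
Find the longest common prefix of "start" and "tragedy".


Word 1: "start"
Word 2: "tragedy"
Comparing from start:
  Pos 0: 's' != 't' (stop)
LCP = "" (length 0)


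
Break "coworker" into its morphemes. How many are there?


Word: "coworker"
Morphemes: co- | work | -er
Each morpheme carries meaning
= 3 morphemes


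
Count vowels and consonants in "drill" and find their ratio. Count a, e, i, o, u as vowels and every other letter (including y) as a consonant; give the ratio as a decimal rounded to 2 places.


Word: "drill"
Vowels (a,e,i,o,u): 1
Consonants: 4
Ratio = 1/4
= 0.25


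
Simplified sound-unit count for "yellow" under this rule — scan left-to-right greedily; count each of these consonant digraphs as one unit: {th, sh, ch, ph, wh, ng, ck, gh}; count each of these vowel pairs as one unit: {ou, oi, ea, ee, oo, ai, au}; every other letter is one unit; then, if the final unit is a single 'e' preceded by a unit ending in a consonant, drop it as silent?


Word: "yellow" (6 letters)
Left-to-right scan:
  1. 'y' (letter)
  2. 'e' (letter)
  3. 'l' (letter)
  4. 'l' (letter)
  5. 'o' (letter)
  6. 'w' (letter)
Units from scan: 6
Sound units = 6 units


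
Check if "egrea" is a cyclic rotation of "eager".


Word: "eager", Candidate: "egrea"
Method: check if candidate is substring of word+word
"eagereager" contains "egrea"? No
Is rotation = No


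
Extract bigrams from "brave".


Word: "brave" (length 5)
Number of bigrams = 5 - 2 + 1 = 4
  Position 0: "br"
  Position 1: "ra"
  Position 2: "av"
  Position 3: "ve"
Bigrams = "br", "ra", "av", "ve"


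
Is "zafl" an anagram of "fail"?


Word 1: "fail" → sorted: afil
Word 2: "zafl" → sorted: aflz
Same letters? afil != aflz
Anagram = No


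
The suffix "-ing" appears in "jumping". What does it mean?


Suffix: -ing
Example: jumping = jump + -ing
Meaning = present participle


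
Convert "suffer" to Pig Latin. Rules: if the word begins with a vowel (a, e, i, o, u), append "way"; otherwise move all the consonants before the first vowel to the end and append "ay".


Word: "suffer"
Starts with consonant(s) → move to end, add 'ay'
Consonant cluster: "s"
Pig Latin = "uffersay"


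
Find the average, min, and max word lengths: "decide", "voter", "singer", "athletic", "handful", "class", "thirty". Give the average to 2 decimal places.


Lengths: "decide"=6, "voter"=5, "singer"=6, "athletic"=8, "handful"=7, "class"=5, "thirty"=6
Sum = 43, Count = 7
Average = 43/7 = 6.14
= avg=6.14, min=5, max=8


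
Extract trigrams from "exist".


Word: "exist" (length 5)
Number of trigrams = 5 - 3 + 1 = 3
  Position 0: "exi"
  Position 1: "xis"
  Position 2: "ist"
Trigrams = "exi", "xis", "ist"


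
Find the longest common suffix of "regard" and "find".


Word 1: "regard"
Word 2: "find"
Comparing from end:
  Pos -1: 'd' == 'd'
  Pos -2: 'r' != 'n' (stop)
LCS = "d" (length 1)


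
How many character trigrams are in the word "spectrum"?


Word: "spectrum" (length 8)
Number of 3-grams = length - 3 + 1 = 8 - 3 + 1
= 6


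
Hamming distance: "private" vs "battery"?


Comparing character by character (same length = 7):
  Pos 0: 'p' vs 'b' !=
  Pos 1: 'r' vs 'a' !=
  Pos 2: 'i' vs 't' !=
  Pos 3: 'v' vs 't' !=
  Pos 4: 'a' vs 'e' !=
  Pos 5: 't' vs 'r' !=
  Pos 6: 'e' vs 'y' !=
Hamming distance = 7


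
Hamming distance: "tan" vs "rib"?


Comparing character by character (same length = 3):
  Pos 0: 't' vs 'r' !=
  Pos 1: 'a' vs 'i' !=
  Pos 2: 'n' vs 'b' !=
Hamming distance = 3


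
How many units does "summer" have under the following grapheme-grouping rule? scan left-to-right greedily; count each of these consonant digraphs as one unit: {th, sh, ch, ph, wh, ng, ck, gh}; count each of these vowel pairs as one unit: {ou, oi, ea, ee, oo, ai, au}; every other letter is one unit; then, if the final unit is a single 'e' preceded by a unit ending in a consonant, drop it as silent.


Word: "summer" (6 letters)
Left-to-right scan:
  (1) 's' (letter)
  (2) 'u' (letter)
  (3) 'm' (letter)
  (4) 'm' (letter)
  (5) 'e' (letter)
  (6) 'r' (letter)
Units from scan: 6
Sound units = 6 units


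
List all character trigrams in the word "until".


Word: "until" (length 5)
Number of trigrams = 5 - 3 + 1 = 3
  Position 0: "unt"
  Position 1: "nti"
  Position 2: "til"
Trigrams = "unt", "nti", "til"


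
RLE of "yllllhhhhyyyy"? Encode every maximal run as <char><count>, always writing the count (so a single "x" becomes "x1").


String: "yllllhhhhyyyy"
Scanning for consecutive runs:
  'y' x 1
  'l' x 4
  'h' x 4
  'y' x 4
RLE = "y1l4h4y4"


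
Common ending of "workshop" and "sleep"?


Word 1: "workshop"
Word 2: "sleep"
Comparing from end:
  Pos -1: 'p' == 'p'
  Pos -2: 'o' != 'e' (stop)
LCS = "p" (length 1)


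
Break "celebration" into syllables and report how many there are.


Word: "celebration"
Syllable breakdown: cel / e / bra / tion
Counting: 4 parts
= 4 syllables


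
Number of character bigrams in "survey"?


Word: "survey" (length 6)
Number of 2-grams = length - 2 + 1 = 6 - 2 + 1
= 5


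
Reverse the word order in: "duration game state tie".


Original: "duration game state tie"
Words (1..n): duration | game | state | tie
Reversed (n..1): tie | state | game | duration
Result = "tie state game duration"


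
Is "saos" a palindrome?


Word: "saos"
Reversed: "soas"
Forward == Backward? saos != soas
Palindrome = No


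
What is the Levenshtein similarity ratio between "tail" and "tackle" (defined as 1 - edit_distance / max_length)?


Word 1: "tail" (length 4)
Word 2: "tackle" (length 6)
One optimal edit sequence:
  1. keep 't'
  2. keep 'a'
  3. insert 'c'  (+1)
  4. substitute 'i' -> 'k'  (+1)
  5. keep 'l'
  6. insert 'e'  (+1)
Edit distance = 3
Max length = max(4, 6) = 6
Similarity = 1 - 3/6
= 0.5000


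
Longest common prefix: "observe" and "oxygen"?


Word 1: "observe"
Word 2: "oxygen"
Comparing from start:
  Pos 0: 'o' == 'o'
  Pos 1: 'b' != 'x' (stop)
LCP = "o" (length 1)


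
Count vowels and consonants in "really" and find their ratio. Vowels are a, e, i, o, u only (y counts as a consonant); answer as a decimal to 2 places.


Word: "really"
Vowels (a,e,i,o,u): 2
Consonants: 4
Ratio = 2/4
= 0.50


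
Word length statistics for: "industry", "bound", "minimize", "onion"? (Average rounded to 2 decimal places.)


Lengths: "industry"=8, "bound"=5, "minimize"=8, "onion"=5
Sum = 26, Count = 4
Average = 26/4 = 6.50
= avg=6.50, min=5, max=8


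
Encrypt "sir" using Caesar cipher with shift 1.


Word: "sir"
Shift: 1
Each letter → (letter + shift) mod 26:
  's' (18) + 1 = 19 → 't'
  'i' (8) + 1 = 9 → 'j'
  'r' (17) + 1 = 18 → 's'
Result = "tjs"


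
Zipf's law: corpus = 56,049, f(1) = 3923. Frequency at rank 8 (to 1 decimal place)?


Zipf's law: f(r) = f(1) / r
f(1) = 3923
f(8) = 3923 / 8
= 490.4 occurrences


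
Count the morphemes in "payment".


Word: "payment"
Morphemes: pay + -ment
Each morpheme carries meaning
= 2 morphemes


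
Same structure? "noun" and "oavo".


Pattern of "noun": [0, 1, 2, 0]
Pattern of "oavo": [0, 1, 2, 0]
Patterns match
Same pattern = Yes


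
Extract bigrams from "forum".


Word: "forum" (length 5)
Number of bigrams = 5 - 2 + 1 = 4
  Position 0: "fo"
  Position 1: "or"
  Position 2: "ru"
  Position 3: "um"
Bigrams = "fo", "or", "ru", "um"


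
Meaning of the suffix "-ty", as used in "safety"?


Suffix: -ty
Example: safety = safe + -ty
Meaning = quality of


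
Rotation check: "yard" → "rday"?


Word: "yard", Candidate: "rday"
Method: check if candidate is substring of word+word
"yardyard" contains "rday"? No
Is rotation = No


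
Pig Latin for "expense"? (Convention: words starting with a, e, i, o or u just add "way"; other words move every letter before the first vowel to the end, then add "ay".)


Word: "expense"
Starts with vowel → add 'way'
Pig Latin = "expenseway"


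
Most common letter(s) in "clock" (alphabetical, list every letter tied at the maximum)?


Word: "clock"
Letter counts:
  'c': 2
  'k': 1
  'l': 1
  'o': 1
Maximum count = 2
Most frequent = 'c' (2 times each)


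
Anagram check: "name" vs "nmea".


Word 1: "name" → sorted: aemn
Word 2: "nmea" → sorted: aemn
Same letters? aemn == aemn
Anagram = Yes


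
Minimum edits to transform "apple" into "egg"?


Word 1: "apple" (length 5)
Word 2: "egg" (length 3)
One optimal edit sequence (insert/delete/substitute each cost 1):
  1. delete 'a'  (+1)
  2. delete 'p'  (+1)
  3. substitute 'p' -> 'e'  (+1)
  4. substitute 'l' -> 'g'  (+1)
  5. substitute 'e' -> 'g'  (+1)
Total edit operations: 5
Edit distance = 5


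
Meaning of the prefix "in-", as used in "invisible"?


Prefix: in-
As in: invisible -> in- + visible
Meaning = not / into


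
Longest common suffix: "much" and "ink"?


Word 1: "much"
Word 2: "ink"
Comparing from end:
  Pos -1: 'h' != 'k' (stop)
LCS = "" (length 0)


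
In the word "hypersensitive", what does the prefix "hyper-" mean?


Prefix: hyper-
Example: hypersensitive (hyper- + sensitive)
Meaning = over / excessive


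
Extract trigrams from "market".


Word: "market" (length 6)
Number of trigrams = 6 - 3 + 1 = 4
  Position 0: "mar"
  Position 1: "ark"
  Position 2: "rke"
  Position 3: "ket"
Trigrams = "mar", "ark", "rke", "ket"


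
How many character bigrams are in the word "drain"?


Word: "drain" (length 5)
Number of 2-grams = length - 2 + 1 = 5 - 2 + 1
= 4


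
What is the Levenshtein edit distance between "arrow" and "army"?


Word 1: "arrow" (length 5)
Word 2: "army" (length 4)
One optimal edit sequence (insert/delete/substitute each cost 1):
  1. keep 'a'
  2. delete 'r'  (+1)
  3. keep 'r'
  4. substitute 'o' -> 'm'  (+1)
  5. substitute 'w' -> 'y'  (+1)
Total edit operations: 3
Edit distance = 3


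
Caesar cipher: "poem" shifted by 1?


Word: "poem"
Shift: 1
Each letter → (letter + shift) mod 26:
  'p' (15) + 1 = 16 → 'q'
  'o' (14) + 1 = 15 → 'p'
  'e' (4) + 1 = 5 → 'f'
  'm' (12) + 1 = 13 → 'n'
Result = "qpfn"


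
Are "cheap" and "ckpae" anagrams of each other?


Word 1: "cheap" → sorted: acehp
Word 2: "ckpae" → sorted: acekp
Same letters? acehp != acekp
Anagram = No


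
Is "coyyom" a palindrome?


Word: "coyyom"
Reversed: "moyyoc"
Forward == Backward? coyyom != moyyoc
Palindrome = No


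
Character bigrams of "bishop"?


Word: "bishop" (length 6)
Number of bigrams = 6 - 2 + 1 = 5
  Position 0: "bi"
  Position 1: "is"
  Position 2: "sh"
  Position 3: "ho"
  Position 4: "op"
Bigrams = "bi", "is", "sh", "ho", "op"


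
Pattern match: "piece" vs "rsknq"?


Pattern of "piece": [0, 1, 2, 3, 2]
Pattern of "rsknq": [0, 1, 2, 3, 4]
Patterns do not match
Same pattern = No


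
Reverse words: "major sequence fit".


Original: "major sequence fit"
Words (1..n): major | sequence | fit
Reversed (n..1): fit | sequence | major
Result = "fit sequence major"


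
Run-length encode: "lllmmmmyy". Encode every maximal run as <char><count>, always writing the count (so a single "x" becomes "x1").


String: "lllmmmmyy"
Scanning for consecutive runs:
  'l' x 3
  'm' x 4
  'y' x 2
RLE = "l3m4y2"


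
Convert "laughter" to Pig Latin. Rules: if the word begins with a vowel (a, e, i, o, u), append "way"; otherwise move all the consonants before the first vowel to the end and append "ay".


Word: "laughter"
Starts with consonant(s) → move to end, add 'ay'
Consonant cluster: "l"
Pig Latin = "aughterlay"


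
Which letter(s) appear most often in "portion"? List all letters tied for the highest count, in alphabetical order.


Word: "portion"
Letter counts:
  'i': 1
  'n': 1
  'o': 2
  'p': 1
  'r': 1
  't': 1
Maximum count = 2
Most frequent = 'o' (2 times each)


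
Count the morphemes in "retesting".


Word: "retesting"
Morphemes: re- / test / -ing
Each morpheme carries meaning
= 3 morphemes


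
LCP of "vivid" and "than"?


Word 1: "vivid"
Word 2: "than"
Comparing from start:
  Pos 0: 'v' != 't' (stop)
LCP = "" (length 0)


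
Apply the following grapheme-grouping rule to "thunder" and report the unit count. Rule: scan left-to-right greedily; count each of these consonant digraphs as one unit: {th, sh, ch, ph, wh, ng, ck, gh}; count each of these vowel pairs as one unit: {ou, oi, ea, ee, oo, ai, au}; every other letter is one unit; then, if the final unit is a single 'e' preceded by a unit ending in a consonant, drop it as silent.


Word: "thunder" (7 letters)
Left-to-right scan:
  (1) 'th' (digraph)
  (2) 'u' (letter)
  (3) 'n' (letter)
  (4) 'd' (letter)
  (5) 'e' (letter)
  (6) 'r' (letter)
Units from scan: 6
Sound units = 6 units


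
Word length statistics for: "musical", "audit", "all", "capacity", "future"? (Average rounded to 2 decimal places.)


Lengths: "musical"=7, "audit"=5, "all"=3, "capacity"=8, "future"=6
Sum = 29, Count = 5
Average = 29/5 = 5.80
= avg=5.80, min=3, max=8


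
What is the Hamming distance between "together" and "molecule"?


Comparing character by character (same length = 8):
  Pos 0: 't' vs 'm' !=
  Pos 1: 'o' vs 'o' =
  Pos 2: 'g' vs 'l' !=
  Pos 3: 'e' vs 'e' =
  Pos 4: 't' vs 'c' !=
  Pos 5: 'h' vs 'u' !=
  Pos 6: 'e' vs 'l' !=
  Pos 7: 'r' vs 'e' !=
Hamming distance = 6


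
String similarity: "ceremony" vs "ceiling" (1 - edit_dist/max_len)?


Word 1: "ceremony" (length 8)
Word 2: "ceiling" (length 7)
One optimal edit sequence:
  1. keep 'c'
  2. keep 'e'
  3. delete 'r'  (+1)
  4. substitute 'e' -> 'i'  (+1)
  5. substitute 'm' -> 'l'  (+1)
  6. substitute 'o' -> 'i'  (+1)
  7. keep 'n'
  8. substitute 'y' -> 'g'  (+1)
Edit distance = 5
Max length = max(8, 7) = 8
Similarity = 1 - 5/8
= 0.3750


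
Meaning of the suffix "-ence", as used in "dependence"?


Suffix: -ence
Example: dependence (depend + -ence)
Meaning = state of


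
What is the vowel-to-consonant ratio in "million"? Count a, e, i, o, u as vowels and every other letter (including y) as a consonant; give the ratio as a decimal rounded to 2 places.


Word: "million"
Vowels (a,e,i,o,u): 3
Consonants: 4
Ratio = 3/4
= 0.75


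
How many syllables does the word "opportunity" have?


Word: "opportunity"
Syllable breakdown: op-por-tu-ni-ty
Counting: 5 parts
= 5 syllables


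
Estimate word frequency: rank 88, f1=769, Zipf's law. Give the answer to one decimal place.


Zipf's law: f(r) = f(1) / r
f(1) = 769
f(88) = 769 / 88
= 8.7 occurrences


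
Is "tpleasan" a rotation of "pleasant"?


Word: "pleasant", Candidate: "tpleasan"
Method: check if candidate is substring of word+word
"pleasantpleasant" contains "tpleasan"? Yes
Is rotation = Yes


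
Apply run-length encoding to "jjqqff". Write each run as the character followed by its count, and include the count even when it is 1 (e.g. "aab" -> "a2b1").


String: "jjqqff"
Scanning for consecutive runs:
  'j' x 2
  'q' x 2
  'f' x 2
RLE = "j2q2f2"


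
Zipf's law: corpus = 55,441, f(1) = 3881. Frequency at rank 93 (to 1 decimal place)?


Zipf's law: f(r) = f(1) / r
f(1) = 3881
f(93) = 3881 / 93
= 41.7 occurrences


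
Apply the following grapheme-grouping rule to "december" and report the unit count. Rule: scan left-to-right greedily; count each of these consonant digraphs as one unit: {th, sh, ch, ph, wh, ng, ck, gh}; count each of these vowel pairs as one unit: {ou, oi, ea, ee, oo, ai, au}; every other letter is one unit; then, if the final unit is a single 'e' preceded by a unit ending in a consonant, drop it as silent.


Word: "december" (8 letters)
Left-to-right scan:
  1. 'd' (letter)
  2. 'e' (letter)
  3. 'c' (letter)
  4. 'e' (letter)
  5. 'm' (letter)
  6. 'b' (letter)
  7. 'e' (letter)
  8. 'r' (letter)
Units from scan: 8
Sound units = 8 units


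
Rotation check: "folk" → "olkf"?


Word: "folk", Candidate: "olkf"
Method: check if candidate is substring of word+word
"folkfolk" contains "olkf"? Yes
Is rotation = Yes


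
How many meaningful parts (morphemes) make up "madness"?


Word: "madness"
Morphemes: mad + -ness
Each morpheme carries meaning
= 2 morphemes


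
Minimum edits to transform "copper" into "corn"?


Word 1: "copper" (length 6)
Word 2: "corn" (length 4)
One optimal edit sequence (insert/delete/substitute each cost 1):
  1. keep 'c'
  2. keep 'o'
  3. delete 'p'  (+1)
  4. delete 'p'  (+1)
  5. substitute 'e' -> 'r'  (+1)
  6. substitute 'r' -> 'n'  (+1)
Total edit operations: 4
Edit distance = 4


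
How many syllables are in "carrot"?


Word: "carrot"
Syllable breakdown: car | rot
Counting: 2 parts
= 2 syllables


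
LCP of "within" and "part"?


Word 1: "within"
Word 2: "part"
Comparing from start:
  Pos 0: 'w' != 'p' (stop)
LCP = "" (length 0)


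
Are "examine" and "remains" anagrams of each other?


Word 1: "examine" → sorted: aeeimnx
Word 2: "remains" → sorted: aeimnrs
Same letters? aeeimnx != aeimnrs
Anagram = No


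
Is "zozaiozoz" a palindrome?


Word: "zozaiozoz"
Reversed: "zozoiazoz"
Forward == Backward? zozaiozoz != zozoiazoz
Palindrome = No


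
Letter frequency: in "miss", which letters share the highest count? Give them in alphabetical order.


Word: "miss"
Letter counts:
  'i': 1
  'm': 1
  's': 2
Maximum count = 2
Most frequent = 's' (2 times each)


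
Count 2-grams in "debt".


Word: "debt" (length 4)
Number of 2-grams = length - 2 + 1 = 4 - 2 + 1
= 3


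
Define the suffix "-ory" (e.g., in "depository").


Suffix: -ory
Example: depository (deposit + -ory)
Meaning = relating to / place for


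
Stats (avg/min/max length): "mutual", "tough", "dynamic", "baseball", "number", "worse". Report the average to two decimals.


Lengths: "mutual"=6, "tough"=5, "dynamic"=7, "baseball"=8, "number"=6, "worse"=5
Sum = 37, Count = 6
Average = 37/6 = 6.17
= avg=6.17, min=5, max=8


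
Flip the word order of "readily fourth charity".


Original: "readily fourth charity"
Words (1..n): readily | fourth | charity
Reversed (n..1): charity | fourth | readily
Result = "charity fourth readily"


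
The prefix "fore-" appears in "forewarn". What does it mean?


Prefix: fore-
Example: forewarn (fore- + warn)
Meaning = before


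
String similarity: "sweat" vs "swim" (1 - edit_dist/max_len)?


Word 1: "sweat" (length 5)
Word 2: "swim" (length 4)
One optimal edit sequence:
  1. keep 's'
  2. keep 'w'
  3. delete 'e'  (+1)
  4. substitute 'a' -> 'i'  (+1)
  5. substitute 't' -> 'm'  (+1)
Edit distance = 3
Max length = max(5, 4) = 5
Similarity = 1 - 3/5
= 0.4000


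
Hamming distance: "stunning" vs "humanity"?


Comparing character by character (same length = 8):
  Pos 0: 's' vs 'h' !=
  Pos 1: 't' vs 'u' !=
  Pos 2: 'u' vs 'm' !=
  Pos 3: 'n' vs 'a' !=
  Pos 4: 'n' vs 'n' =
  Pos 5: 'i' vs 'i' =
  Pos 6: 'n' vs 't' !=
  Pos 7: 'g' vs 'y' !=
Hamming distance = 6


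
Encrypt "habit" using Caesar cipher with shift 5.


Word: "habit"
Shift: 5
Each letter → (letter + shift) mod 26:
  'h' (7) + 5 = 12 → 'm'
  'a' (0) + 5 = 5 → 'f'
  'b' (1) + 5 = 6 → 'g'
  'i' (8) + 5 = 13 → 'n'
  't' (19) + 5 = 24 → 'y'
Result = "mfgny"


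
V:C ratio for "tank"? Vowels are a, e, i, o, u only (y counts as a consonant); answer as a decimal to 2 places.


Word: "tank"
Vowels (a,e,i,o,u): 1
Consonants: 3
Ratio = 1/3
= 0.33


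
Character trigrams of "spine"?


Word: "spine" (length 5)
Number of trigrams = 5 - 3 + 1 = 3
  Position 0: "spi"
  Position 1: "pin"
  Position 2: "ine"
Trigrams = "spi", "pin", "ine"


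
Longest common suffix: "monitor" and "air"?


Word 1: "monitor"
Word 2: "air"
Comparing from end:
  Pos -1: 'r' == 'r'
  Pos -2: 'o' != 'i' (stop)
LCS = "r" (length 1)


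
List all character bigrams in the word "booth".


Word: "booth" (length 5)
Number of bigrams = 5 - 2 + 1 = 4
  Position 0: "bo"
  Position 1: "oo"
  Position 2: "ot"
  Position 3: "th"
Bigrams = "bo", "oo", "ot", "th"


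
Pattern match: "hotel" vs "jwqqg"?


Pattern of "hotel": [0, 1, 2, 3, 4]
Pattern of "jwqqg": [0, 1, 2, 2, 3]
Patterns do not match
Same pattern = No


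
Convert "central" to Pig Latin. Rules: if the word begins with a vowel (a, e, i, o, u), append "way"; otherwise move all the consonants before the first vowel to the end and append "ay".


Word: "central"
Starts with consonant(s) → move to end, add 'ay'
Consonant cluster: "c"
Pig Latin = "entralcay"


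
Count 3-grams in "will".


Word: "will" (length 4)
Number of 3-grams = length - 3 + 1 = 4 - 3 + 1
= 2


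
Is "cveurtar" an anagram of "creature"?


Word 1: "creature" → sorted: aceerrtu
Word 2: "cveurtar" → sorted: acerrtuv
Same letters? aceerrtu != acerrtuv
Anagram = No


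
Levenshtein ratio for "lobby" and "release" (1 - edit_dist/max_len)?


Word 1: "lobby" (length 5)
Word 2: "release" (length 7)
One optimal edit sequence:
  1. insert 'r'  (+1)
  2. insert 'e'  (+1)
  3. keep 'l'
  4. substitute 'o' -> 'e'  (+1)
  5. substitute 'b' -> 'a'  (+1)
  6. substitute 'b' -> 's'  (+1)
  7. substitute 'y' -> 'e'  (+1)
Edit distance = 6
Max length = max(5, 7) = 7
Similarity = 1 - 6/7
= 0.1429


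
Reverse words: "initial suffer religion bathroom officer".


Original: "initial suffer religion bathroom officer"
Words (1..n): initial | suffer | religion | bathroom | officer
Reversed (n..1): officer | bathroom | religion | suffer | initial
Result = "officer bathroom religion suffer initial"


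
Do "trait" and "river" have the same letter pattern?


Pattern of "trait": [0, 1, 2, 3, 0]
Pattern of "river": [0, 1, 2, 3, 0]
Patterns match
Same pattern = Yes


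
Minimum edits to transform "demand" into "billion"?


Word 1: "demand" (length 6)
Word 2: "billion" (length 7)
One optimal edit sequence (insert/delete/substitute each cost 1):
  1. insert 'b'  (+1)
  2. substitute 'd' -> 'i'  (+1)
  3. substitute 'e' -> 'l'  (+1)
  4. substitute 'm' -> 'l'  (+1)
  5. substitute 'a' -> 'i'  (+1)
  6. substitute 'n' -> 'o'  (+1)
  7. substitute 'd' -> 'n'  (+1)
Total edit operations: 7
Edit distance = 7


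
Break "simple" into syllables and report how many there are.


Word: "simple"
Syllable breakdown: sim | ple
Counting: 2 parts
= 2 syllables


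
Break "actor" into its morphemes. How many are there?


Word: "actor"
Morphemes: act / -or
Each morpheme carries meaning
= 2 morphemes


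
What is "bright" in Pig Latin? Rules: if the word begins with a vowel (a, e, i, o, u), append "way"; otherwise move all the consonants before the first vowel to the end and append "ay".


Word: "bright"
Starts with consonant(s) → move to end, add 'ay'
Consonant cluster: "br"
Pig Latin = "ightbray"


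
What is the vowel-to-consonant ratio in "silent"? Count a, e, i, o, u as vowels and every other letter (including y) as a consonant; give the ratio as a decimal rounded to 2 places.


Word: "silent"
Vowels (a,e,i,o,u): 2
Consonants: 4
Ratio = 2/4
= 0.50


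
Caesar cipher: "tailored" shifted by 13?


Word: "tailored"
Shift: 13
Each letter → (letter + shift) mod 26:
  't' (19) + 13 = 6 → 'g'
  'a' (0) + 13 = 13 → 'n'
  'i' (8) + 13 = 21 → 'v'
  'l' (11) + 13 = 24 → 'y'
  'o' (14) + 13 = 1 → 'b'
  'r' (17) + 13 = 4 → 'e'
  'e' (4) + 13 = 17 → 'r'
  'd' (3) + 13 = 16 → 'q'
Result = "gnvyberq"


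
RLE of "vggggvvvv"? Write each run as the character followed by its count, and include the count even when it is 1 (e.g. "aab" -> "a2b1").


String: "vggggvvvv"
Scanning for consecutive runs:
  'v' x 1
  'g' x 4
  'v' x 4
RLE = "v1g4v4"


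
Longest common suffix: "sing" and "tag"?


Word 1: "sing"
Word 2: "tag"
Comparing from end:
  Pos -1: 'g' == 'g'
  Pos -2: 'n' != 'a' (stop)
LCS = "g" (length 1)


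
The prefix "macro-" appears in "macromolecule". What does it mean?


Prefix: macro-
As in: macromolecule -> macro- + molecule
Meaning = large


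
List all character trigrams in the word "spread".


Word: "spread" (length 6)
Number of trigrams = 6 - 3 + 1 = 4
  Position 0: "spr"
  Position 1: "pre"
  Position 2: "rea"
  Position 3: "ead"
Trigrams = "spr", "pre", "rea", "ead"


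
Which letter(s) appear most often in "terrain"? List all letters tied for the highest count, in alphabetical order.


Word: "terrain"
Letter counts:
  'a': 1
  'e': 1
  'i': 1
  'n': 1
  'r': 2
  't': 1
Maximum count = 2
Most frequent = 'r' (2 times each)


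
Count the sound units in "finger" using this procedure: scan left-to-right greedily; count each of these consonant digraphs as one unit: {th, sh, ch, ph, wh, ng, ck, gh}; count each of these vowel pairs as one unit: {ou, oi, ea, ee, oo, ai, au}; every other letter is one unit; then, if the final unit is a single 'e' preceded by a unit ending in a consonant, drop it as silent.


Word: "finger" (6 letters)
Left-to-right scan:
  (1) 'f' (letter)
  (2) 'i' (letter)
  (3) 'ng' (digraph)
  (4) 'e' (letter)
  (5) 'r' (letter)
Units from scan: 5
Sound units = 5 units


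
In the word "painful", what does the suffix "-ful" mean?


Suffix: -ful
Example: painful = pain + -ful
Meaning = full of


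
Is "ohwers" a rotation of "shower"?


Word: "shower", Candidate: "ohwers"
Method: check if candidate is substring of word+word
"showershower" contains "ohwers"? No
Is rotation = No


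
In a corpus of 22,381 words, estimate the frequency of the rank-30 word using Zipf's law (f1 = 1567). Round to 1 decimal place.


Zipf's law: f(r) = f(1) / r
f(1) = 1567
f(30) = 1567 / 30
= 52.2 occurrences


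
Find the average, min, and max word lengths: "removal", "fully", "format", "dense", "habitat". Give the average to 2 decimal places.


Lengths: "removal"=7, "fully"=5, "format"=6, "dense"=5, "habitat"=7
Sum = 30, Count = 5
Average = 30/5 = 6.00
= avg=6.00, min=5, max=7


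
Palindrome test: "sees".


Word: "sees"
Reversed: "sees"
Forward == Backward? sees == sees
Palindrome = Yes


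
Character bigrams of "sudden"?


Word: "sudden" (length 6)
Number of bigrams = 6 - 2 + 1 = 5
  Position 0: "su"
  Position 1: "ud"
  Position 2: "dd"
  Position 3: "de"
  Position 4: "en"
Bigrams = "su", "ud", "dd", "de", "en"


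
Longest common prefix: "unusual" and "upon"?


Word 1: "unusual"
Word 2: "upon"
Comparing from start:
  Pos 0: 'u' == 'u'
  Pos 1: 'n' != 'p' (stop)
LCP = "u" (length 1)


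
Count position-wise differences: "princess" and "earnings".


Comparing character by character (same length = 8):
  Pos 0: 'p' vs 'e' !=
  Pos 1: 'r' vs 'a' !=
  Pos 2: 'i' vs 'r' !=
  Pos 3: 'n' vs 'n' =
  Pos 4: 'c' vs 'i' !=
  Pos 5: 'e' vs 'n' !=
  Pos 6: 's' vs 'g' !=
  Pos 7: 's' vs 's' =
Hamming distance = 6


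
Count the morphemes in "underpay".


Word: "underpay"
Morphemes: under- / pay
Each morpheme carries meaning
= 2 morphemes


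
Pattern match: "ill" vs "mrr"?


Pattern of "ill": [0, 1, 1]
Pattern of "mrr": [0, 1, 1]
Patterns match
Same pattern = Yes


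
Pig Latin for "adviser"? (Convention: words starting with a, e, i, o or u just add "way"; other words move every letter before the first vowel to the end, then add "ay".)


Word: "adviser"
Starts with vowel → add 'way'
Pig Latin = "adviserway"


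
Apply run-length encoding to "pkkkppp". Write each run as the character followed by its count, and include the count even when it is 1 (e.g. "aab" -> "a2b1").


String: "pkkkppp"
Scanning for consecutive runs:
  'p' x 1
  'k' x 3
  'p' x 3
RLE = "p1k3p3"


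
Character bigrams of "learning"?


Word: "learning" (length 8)
Number of bigrams = 8 - 2 + 1 = 7
  Position 0: "le"
  Position 1: "ea"
  Position 2: "ar"
  Position 3: "rn"
  Position 4: "ni"
  Position 5: "in"
  Position 6: "ng"
Bigrams = "le", "ea", "ar", "rn", "ni", "in", "ng"


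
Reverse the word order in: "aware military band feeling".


Original: "aware military band feeling"
Words (1..n): aware | military | band | feeling
Reversed (n..1): feeling | band | military | aware
Result = "feeling band military aware"


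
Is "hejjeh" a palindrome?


Word: "hejjeh"
Reversed: "hejjeh"
Forward == Backward? hejjeh == hejjeh
Palindrome = Yes


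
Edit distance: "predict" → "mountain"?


Word 1: "predict" (length 7)
Word 2: "mountain" (length 8)
One optimal edit sequence (insert/delete/substitute each cost 1):
  1. insert 'm'  (+1)
  2. substitute 'p' -> 'o'  (+1)
  3. substitute 'r' -> 'u'  (+1)
  4. substitute 'e' -> 'n'  (+1)
  5. substitute 'd' -> 't'  (+1)
  6. substitute 'i' -> 'a'  (+1)
  7. substitute 'c' -> 'i'  (+1)
  8. substitute 't' -> 'n'  (+1)
Total edit operations: 8
Edit distance = 8


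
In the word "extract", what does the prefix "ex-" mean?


Prefix: ex-
Example: extract = ex- + tract
Meaning = out / former


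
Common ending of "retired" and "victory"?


Word 1: "retired"
Word 2: "victory"
Comparing from end:
  Pos -1: 'd' != 'y' (stop)
LCS = "" (length 0)


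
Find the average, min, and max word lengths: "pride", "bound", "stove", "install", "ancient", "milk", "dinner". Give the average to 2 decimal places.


Lengths: "pride"=5, "bound"=5, "stove"=5, "install"=7, "ancient"=7, "milk"=4, "dinner"=6
Sum = 39, Count = 7
Average = 39/7 = 5.57
= avg=5.57, min=4, max=7


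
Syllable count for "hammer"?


Word: "hammer"
Syllable breakdown: ham · mer
Counting: 2 parts
= 2 syllables


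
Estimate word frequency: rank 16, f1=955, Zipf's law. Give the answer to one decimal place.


Zipf's law: f(r) = f(1) / r
f(1) = 955
f(16) = 955 / 16
= 59.7 occurrences


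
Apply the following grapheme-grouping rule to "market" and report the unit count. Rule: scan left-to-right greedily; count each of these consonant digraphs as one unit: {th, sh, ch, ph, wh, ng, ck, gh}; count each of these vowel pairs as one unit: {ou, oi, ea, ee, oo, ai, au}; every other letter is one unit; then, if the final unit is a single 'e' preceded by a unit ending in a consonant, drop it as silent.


Word: "market" (6 letters)
Left-to-right scan:
  1. 'm' (letter)
  2. 'a' (letter)
  3. 'r' (letter)
  4. 'k' (letter)
  5. 'e' (letter)
  6. 't' (letter)
Units from scan: 6
Sound units = 6 units


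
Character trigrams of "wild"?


Word: "wild" (length 4)
Number of trigrams = 4 - 3 + 1 = 2
  Position 0: "wil"
  Position 1: "ild"
Trigrams = "wil", "ild"


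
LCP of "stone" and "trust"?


Word 1: "stone"
Word 2: "trust"
Comparing from start:
  Pos 0: 's' != 't' (stop)
LCP = "" (length 0)


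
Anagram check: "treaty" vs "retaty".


Word 1: "treaty" → sorted: aertty
Word 2: "retaty" → sorted: aertty
Same letters? aertty == aertty
Anagram = Yes


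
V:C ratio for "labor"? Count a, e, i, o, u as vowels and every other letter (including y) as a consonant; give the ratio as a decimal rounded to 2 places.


Word: "labor"
Vowels (a,e,i,o,u): 2
Consonants: 3
Ratio = 2/3
= 0.67


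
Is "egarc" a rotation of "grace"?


Word: "grace", Candidate: "egarc"
Method: check if candidate is substring of word+word
"gracegrace" contains "egarc"? No
Is rotation = No


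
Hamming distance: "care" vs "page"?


Comparing character by character (same length = 4):
  Pos 0: 'c' vs 'p' !=
  Pos 1: 'a' vs 'a' =
  Pos 2: 'r' vs 'g' !=
  Pos 3: 'e' vs 'e' =
Hamming distance = 2


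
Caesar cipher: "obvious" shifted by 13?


Word: "obvious"
Shift: 13
Each letter → (letter + shift) mod 26:
  'o' (14) + 13 = 1 → 'b'
  'b' (1) + 13 = 14 → 'o'
  'v' (21) + 13 = 8 → 'i'
  'i' (8) + 13 = 21 → 'v'
  'o' (14) + 13 = 1 → 'b'
  'u' (20) + 13 = 7 → 'h'
  's' (18) + 13 = 5 → 'f'
Result = "boivbhf"


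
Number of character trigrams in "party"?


Word: "party" (length 5)
Number of 3-grams = length - 3 + 1 = 5 - 3 + 1
= 3


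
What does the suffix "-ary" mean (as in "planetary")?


Suffix: -ary
As in: planetary -> planet + -ary
Meaning = relating to


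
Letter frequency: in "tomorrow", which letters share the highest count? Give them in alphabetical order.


Word: "tomorrow"
Letter counts:
  'm': 1
  'o': 3
  'r': 2
  't': 1
  'w': 1
Maximum count = 3
Most frequent = 'o' (3 times each)


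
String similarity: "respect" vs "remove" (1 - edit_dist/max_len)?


Word 1: "respect" (length 7)
Word 2: "remove" (length 6)
One optimal edit sequence:
  1. keep 'r'
  2. keep 'e'
  3. delete 's'  (+1)
  4. substitute 'p' -> 'm'  (+1)
  5. substitute 'e' -> 'o'  (+1)
  6. substitute 'c' -> 'v'  (+1)
  7. substitute 't' -> 'e'  (+1)
Edit distance = 5
Max length = max(7, 6) = 7
Similarity = 1 - 5/7
= 0.2857


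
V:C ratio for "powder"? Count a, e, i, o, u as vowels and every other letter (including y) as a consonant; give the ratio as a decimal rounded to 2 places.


Word: "powder"
Vowels (a,e,i,o,u): 2
Consonants: 4
Ratio = 2/4
= 0.50


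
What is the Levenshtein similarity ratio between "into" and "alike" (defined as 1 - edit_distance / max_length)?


Word 1: "into" (length 4)
Word 2: "alike" (length 5)
One optimal edit sequence:
  1. insert 'a'  (+1)
  2. substitute 'i' -> 'l'  (+1)
  3. substitute 'n' -> 'i'  (+1)
  4. substitute 't' -> 'k'  (+1)
  5. substitute 'o' -> 'e'  (+1)
Edit distance = 5
Max length = max(4, 5) = 5
Similarity = 1 - 5/5
= 0.0000


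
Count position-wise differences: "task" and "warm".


Comparing character by character (same length = 4):
  Pos 0: 't' vs 'w' !=
  Pos 1: 'a' vs 'a' =
  Pos 2: 's' vs 'r' !=
  Pos 3: 'k' vs 'm' !=
Hamming distance = 3


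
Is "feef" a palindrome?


Word: "feef"
Reversed: "feef"
Forward == Backward? feef == feef
Palindrome = Yes


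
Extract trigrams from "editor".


Word: "editor" (length 6)
Number of trigrams = 6 - 3 + 1 = 4
  Position 0: "edi"
  Position 1: "dit"
  Position 2: "ito"
  Position 3: "tor"
Trigrams = "edi", "dit", "ito", "tor"


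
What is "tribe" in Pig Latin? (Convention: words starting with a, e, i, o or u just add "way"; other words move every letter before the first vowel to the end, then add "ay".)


Word: "tribe"
Starts with consonant(s) → move to end, add 'ay'
Consonant cluster: "tr"
Pig Latin = "ibetray"


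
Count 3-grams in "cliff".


Word: "cliff" (length 5)
Number of 3-grams = length - 3 + 1 = 5 - 3 + 1
= 3


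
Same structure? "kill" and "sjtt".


Pattern of "kill": [0, 1, 2, 2]
Pattern of "sjtt": [0, 1, 2, 2]
Patterns match
Same pattern = Yes


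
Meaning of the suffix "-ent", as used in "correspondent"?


Suffix: -ent
Example: correspondent = correspond + -ent
Meaning = one who / that which


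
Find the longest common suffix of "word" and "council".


Word 1: "word"
Word 2: "council"
Comparing from end:
  Pos -1: 'd' != 'l' (stop)
LCS = "" (length 0)


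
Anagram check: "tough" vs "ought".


Word 1: "tough" → sorted: ghotu
Word 2: "ought" → sorted: ghotu
Same letters? ghotu == ghotu
Anagram = Yes


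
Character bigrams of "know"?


Word: "know" (length 4)
Number of bigrams = 4 - 2 + 1 = 3
  Position 0: "kn"
  Position 1: "no"
  Position 2: "ow"
Bigrams = "kn", "no", "ow"


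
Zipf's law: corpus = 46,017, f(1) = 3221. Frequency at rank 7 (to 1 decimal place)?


Zipf's law: f(r) = f(1) / r
f(1) = 3221
f(7) = 3221 / 7
= 460.1 occurrences


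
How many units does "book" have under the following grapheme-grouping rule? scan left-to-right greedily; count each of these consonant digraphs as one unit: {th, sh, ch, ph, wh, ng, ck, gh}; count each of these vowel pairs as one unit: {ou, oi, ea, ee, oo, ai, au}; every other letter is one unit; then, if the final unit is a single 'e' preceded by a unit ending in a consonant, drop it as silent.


Word: "book" (4 letters)
Left-to-right scan:
  1. 'b' (letter)
  2. 'oo' (vowel-pair)
  3. 'k' (letter)
Units from scan: 3
Sound units = 3 units


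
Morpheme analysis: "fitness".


Word: "fitness"
Morphemes: fit / -ness
Each morpheme carries meaning
= 2 morphemes


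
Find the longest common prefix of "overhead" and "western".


Word 1: "overhead"
Word 2: "western"
Comparing from start:
  Pos 0: 'o' != 'w' (stop)
LCP = "" (length 0)


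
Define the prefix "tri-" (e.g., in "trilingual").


Prefix: tri-
Example: trilingual = tri- + lingual
Meaning = three


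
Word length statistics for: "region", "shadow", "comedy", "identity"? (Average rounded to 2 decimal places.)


Lengths: "region"=6, "shadow"=6, "comedy"=6, "identity"=8
Sum = 26, Count = 4
Average = 26/4 = 6.50
= avg=6.50, min=6, max=8


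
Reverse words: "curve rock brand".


Original: "curve rock brand"
Words (1..n): curve | rock | brand
Reversed (n..1): brand | rock | curve
Result = "brand rock curve"


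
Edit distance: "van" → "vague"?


Word 1: "van" (length 3)
Word 2: "vague" (length 5)
One optimal edit sequence (insert/delete/substitute each cost 1):
  1. keep 'v'
  2. keep 'a'
  3. insert 'g'  (+1)
  4. insert 'u'  (+1)
  5. substitute 'n' -> 'e'  (+1)
Total edit operations: 3
Edit distance = 3


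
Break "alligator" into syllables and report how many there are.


Word: "alligator"
Syllable breakdown: al | li | ga | tor
Counting: 4 parts
= 4 syllables


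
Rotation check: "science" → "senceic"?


Word: "science", Candidate: "senceic"
Method: check if candidate is substring of word+word
"sciencescience" contains "senceic"? No
Is rotation = No


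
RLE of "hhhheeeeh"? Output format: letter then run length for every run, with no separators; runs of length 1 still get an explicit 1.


String: "hhhheeeeh"
Scanning for consecutive runs:
  'h' x 4
  'e' x 4
  'h' x 1
RLE = "h4e4h1"


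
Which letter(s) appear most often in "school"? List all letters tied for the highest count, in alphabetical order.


Word: "school"
Letter counts:
  'c': 1
  'h': 1
  'l': 1
  'o': 2
  's': 1
Maximum count = 2
Most frequent = 'o' (2 times each)


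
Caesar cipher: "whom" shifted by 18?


Word: "whom"
Shift: 18
Each letter → (letter + shift) mod 26:
  'w' (22) + 18 = 14 → 'o'
  'h' (7) + 18 = 25 → 'z'
  'o' (14) + 18 = 6 → 'g'
  'm' (12) + 18 = 4 → 'e'
Result = "ozge"
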